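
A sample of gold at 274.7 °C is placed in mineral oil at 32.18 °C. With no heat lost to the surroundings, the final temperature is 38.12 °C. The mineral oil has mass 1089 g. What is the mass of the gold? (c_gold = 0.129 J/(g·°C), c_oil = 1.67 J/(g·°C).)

m ≈ 354 g

Taking heat into each body as positive, Σ m c ΔT = 0:
m·0.129·(38.12 − 274.7) + 1089·1.67·(38.12 − 32.18) = 0
-30.52 m = -10803
m = -10803/-30.52 ≈ 354 g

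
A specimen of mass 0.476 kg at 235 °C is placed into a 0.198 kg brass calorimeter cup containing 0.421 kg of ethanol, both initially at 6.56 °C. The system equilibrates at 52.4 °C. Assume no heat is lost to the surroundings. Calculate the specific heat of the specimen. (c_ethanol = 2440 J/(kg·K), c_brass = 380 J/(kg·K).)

Energy conservation, ΣQ = 0:
0.476·c·(52.4 − 235) + 0.421·2440·(52.4 − 6.56) + 0.198·380·(52.4 − 6.56) = 0
-86.92 c = -50538
c = -50538/-86.92 ≈ 581.4 J/(kg·K)

c ≈ 581 J/(kg·K)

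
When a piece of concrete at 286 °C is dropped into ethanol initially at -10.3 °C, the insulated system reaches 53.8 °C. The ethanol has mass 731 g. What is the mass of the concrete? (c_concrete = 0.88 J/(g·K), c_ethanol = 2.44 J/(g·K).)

m ≈ 560 g

Heat gained plus heat lost sum to zero:
m×0.88×(53.8 − 286) + 731×2.44×(53.8 − (-10.3)) = 0
-204.34 m = -114331
m = -114331/-204.34 ≈ 559.5 g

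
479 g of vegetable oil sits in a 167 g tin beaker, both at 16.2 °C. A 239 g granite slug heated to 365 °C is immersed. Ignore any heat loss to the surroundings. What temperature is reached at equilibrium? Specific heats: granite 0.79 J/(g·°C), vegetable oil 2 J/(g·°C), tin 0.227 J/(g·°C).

T_f ≈ 71.8 °C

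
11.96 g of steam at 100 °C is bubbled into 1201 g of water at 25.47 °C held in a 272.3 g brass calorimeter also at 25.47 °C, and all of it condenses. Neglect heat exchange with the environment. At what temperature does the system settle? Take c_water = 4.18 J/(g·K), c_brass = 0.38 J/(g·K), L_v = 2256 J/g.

Heat gained plus heat lost sum to zero:
latent heat released on condensation: 11.96×2256 = 26982; condensed water 100 °C→T: 49.99(T − 100); water warms: 1201×4.18×(T − 25.47) = 5020.2(T − 25.47); brass cup: 272.3×0.38×(T − 25.47) = 103.47(T − 25.47)
5173.6 T = 26982 + 4999.3 + 130499 = 162481
T ≈ 31.41 °C (< 100 °C, so full condensation is consistent).

T_f ≈ 31.4 °C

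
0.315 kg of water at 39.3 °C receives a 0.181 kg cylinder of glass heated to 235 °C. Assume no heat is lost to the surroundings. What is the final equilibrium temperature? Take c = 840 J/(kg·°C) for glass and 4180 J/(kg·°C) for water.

T_f ≈ 59.6 °C

Set heat shed by the hot body equal to heat absorbed by the cold body:
0.181*840*(235 − T) = 0.315*4180*(T − 39.3)
152.04(235 − T) = 1316.7(T − 39.3)
1468.7 T = 87476  ⇒  T ≈ 59.56 °C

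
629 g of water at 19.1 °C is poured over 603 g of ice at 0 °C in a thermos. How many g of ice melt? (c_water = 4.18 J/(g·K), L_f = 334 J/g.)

m_melted ≈ 150 g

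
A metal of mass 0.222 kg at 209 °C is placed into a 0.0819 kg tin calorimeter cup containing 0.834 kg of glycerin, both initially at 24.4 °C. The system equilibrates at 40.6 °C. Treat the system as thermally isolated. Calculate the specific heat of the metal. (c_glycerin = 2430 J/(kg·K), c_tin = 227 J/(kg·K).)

c ≈ 886 J/(kg·K)

Setting the total heat transfer to zero:
0.222·c·(40.6 − 209) + 0.834·2430·(40.6 − 24.4) + 0.0819·227·(40.6 − 24.4) = 0
-37.38 c = -33132
c = -33132/-37.38 ≈ 886.3 J/(kg·K)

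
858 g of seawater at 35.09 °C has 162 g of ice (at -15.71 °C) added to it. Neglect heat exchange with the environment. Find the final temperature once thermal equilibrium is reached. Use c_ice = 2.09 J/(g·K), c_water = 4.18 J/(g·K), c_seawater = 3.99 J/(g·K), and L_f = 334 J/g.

T_f ≈ 14.8 °C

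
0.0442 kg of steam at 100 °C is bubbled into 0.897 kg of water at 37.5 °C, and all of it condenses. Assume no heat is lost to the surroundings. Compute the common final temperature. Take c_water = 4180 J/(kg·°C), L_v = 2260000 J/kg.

T_f ≈ 65.8 °C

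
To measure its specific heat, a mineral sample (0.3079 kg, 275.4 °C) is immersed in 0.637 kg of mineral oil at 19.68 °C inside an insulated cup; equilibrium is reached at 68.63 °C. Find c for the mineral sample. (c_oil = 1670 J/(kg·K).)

m_s c (T_s − T_f) = m_oil c_oil (T_f − T_0):
0.3079·c·(275.4 − 68.63) = 0.637·1670·(68.63 − 19.68)
63.66 c = 52073  ⇒  c ≈ 817.9 J/(kg·K)

c ≈ 818 J/(kg·K)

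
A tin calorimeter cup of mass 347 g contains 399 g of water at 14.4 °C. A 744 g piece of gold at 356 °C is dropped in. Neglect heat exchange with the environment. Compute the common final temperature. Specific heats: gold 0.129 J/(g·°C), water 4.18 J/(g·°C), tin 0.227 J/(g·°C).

With ΣQ=0 the equilibrium temperature is the m·c-weighted mean:
T_f = (95.98*356 + 1667.8*14.4 + 78.77*14.4) / (95.98 + 1667.8 + 78.77)
    = 59318 / 1842.6 ≈ 32.19 °C

T_f ≈ 32.2 °C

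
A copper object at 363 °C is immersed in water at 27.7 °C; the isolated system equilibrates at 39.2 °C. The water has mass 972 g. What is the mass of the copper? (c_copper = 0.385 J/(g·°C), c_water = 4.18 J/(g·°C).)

m ≈ 375 g

|Q_copper| = |Q_water|:
m×0.385×(363 − 39.2) = 972×4.18×(39.2 − 27.7)
124.66 m = 46724  ⇒  m ≈ 374.8 g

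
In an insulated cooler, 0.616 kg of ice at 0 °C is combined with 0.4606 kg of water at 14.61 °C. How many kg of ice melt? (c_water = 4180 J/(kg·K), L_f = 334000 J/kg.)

m_melted ≈ 0.0842 kg

Cooling the water to 0 °C releases 0.4606×4180×14.61 = 28129 J.
To melt every bit of ice: 0.616×334000 = 205744 J.
Since 28129 < 205744 J, not all the ice melts; equilibrium is at 0 °C.
m_melted×334000 = 28129  ⇒  m_melted ≈ 0.08422 kg.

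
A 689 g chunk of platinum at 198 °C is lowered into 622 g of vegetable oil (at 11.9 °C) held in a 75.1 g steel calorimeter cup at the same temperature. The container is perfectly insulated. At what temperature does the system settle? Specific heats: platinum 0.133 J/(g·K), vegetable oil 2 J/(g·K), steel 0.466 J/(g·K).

T_f = Σ m_i c_i T_i / Σ m_i c_i:
T_f = (91.64×198 + 1244×11.9 + 35×11.9) / (91.64 + 1244 + 35)
    = 33364 / 1370.6 ≈ 24.34 °C

T_f ≈ 24.3 °C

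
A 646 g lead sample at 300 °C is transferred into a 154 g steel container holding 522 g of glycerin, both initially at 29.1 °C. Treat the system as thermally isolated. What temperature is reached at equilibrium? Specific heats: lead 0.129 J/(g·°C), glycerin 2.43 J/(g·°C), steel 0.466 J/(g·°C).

T_f = Σ m_i c_i T_i / Σ m_i c_i:
T_f = (83.33×300 + 1268.5×29.1 + 71.76×29.1) / (83.33 + 1268.5 + 71.76)
    = 64001 / 1423.6 ≈ 44.96 °C

T_f ≈ 45.0 °C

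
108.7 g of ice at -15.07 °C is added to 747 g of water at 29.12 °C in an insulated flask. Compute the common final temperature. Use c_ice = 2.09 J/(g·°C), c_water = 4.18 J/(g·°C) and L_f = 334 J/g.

T_f ≈ 14.3 °C

Conservation of energy gives ΣQ = 0:
warm ice to 0 °C: 108.7×2.09×(0 − (-15.07)) = 3423.6; latent heat to melt: 108.7×334 = 36306; meltwater 0→T: 108.7×4.18×T = 454.37 T; water: 3122.5(T − 29.12)
3576.8 T = 90926 − 39729 = 51197
T ≈ 14.31 °C. Since T > 0 °C, the all-ice-melts assumption holds.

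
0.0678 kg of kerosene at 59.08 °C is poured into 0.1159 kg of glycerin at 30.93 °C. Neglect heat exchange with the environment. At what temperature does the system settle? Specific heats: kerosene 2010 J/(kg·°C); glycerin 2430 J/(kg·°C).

T_f ≈ 40.1 °C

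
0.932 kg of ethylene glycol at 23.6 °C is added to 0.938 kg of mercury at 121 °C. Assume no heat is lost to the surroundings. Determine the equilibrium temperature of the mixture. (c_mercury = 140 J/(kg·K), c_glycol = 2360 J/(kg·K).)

Setting the total heat transfer to zero:
0.938·140·(T − 121) + 0.932·2360·(T − 23.6) = 0
2330.8 T = 67798
T = 67798/2330.8 ≈ 29.09 °C

T_f ≈ 29.1 °C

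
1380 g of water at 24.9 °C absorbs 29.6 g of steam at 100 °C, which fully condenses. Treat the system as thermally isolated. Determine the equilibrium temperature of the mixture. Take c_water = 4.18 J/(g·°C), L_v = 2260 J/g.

T_f ≈ 37.8 °C

Let T be the final temperature. ΣQ_i = 0:
condense steam: −29.6×2260 = −66896
  condensed water 100 °C→T: 123.73(T − 100)
  water warms: 1380×4.18×(T − 24.9) = 5768.4(T − 24.9)
5892.1 T = 66896 + 12373 + 143633 = 222902
T ≈ 37.83 °C — below 100 °C, confirming all the steam condensed.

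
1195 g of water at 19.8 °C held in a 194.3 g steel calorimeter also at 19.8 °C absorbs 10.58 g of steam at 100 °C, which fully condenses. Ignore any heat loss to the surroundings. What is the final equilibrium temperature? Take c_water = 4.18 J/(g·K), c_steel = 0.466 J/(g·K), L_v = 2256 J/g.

T_f ≈ 25.1 °C

Sum of m c ΔT and latent-heat terms is zero:
steam→water at 100 °C releases m L_v = 10.58·2256 = 23868
  condensate cools 100→T: 10.58·4.18·(T − 100) = 44.22(T − 100)
  original water: 4995.1(T − 19.8)
  steel cup: 194.3·0.466·(T − 19.8) = 90.54(T − 19.8)
5129.9 T = 23868 + 4422.4 + 100696 = 128987
T ≈ 25.14 °C (< 100 °C, so full condensation is consistent).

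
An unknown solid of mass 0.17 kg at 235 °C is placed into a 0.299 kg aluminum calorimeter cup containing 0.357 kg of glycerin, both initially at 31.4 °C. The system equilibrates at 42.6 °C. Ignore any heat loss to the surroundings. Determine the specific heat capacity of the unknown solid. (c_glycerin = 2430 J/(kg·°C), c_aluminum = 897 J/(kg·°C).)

c ≈ 389 J/(kg·°C)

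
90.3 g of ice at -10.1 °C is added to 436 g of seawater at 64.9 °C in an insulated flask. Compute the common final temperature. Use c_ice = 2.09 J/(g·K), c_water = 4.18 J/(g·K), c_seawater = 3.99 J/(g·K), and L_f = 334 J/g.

T_f ≈ 38.2 °C

Heat gained plus heat lost sum to zero:
warm ice to 0 °C: 90.3·2.09·(0 − (-10.1)) = 1906.1; melt ice: 90.3·334 = 30160; meltwater 0→T: 90.3·4.18·T = 377.45 T; seawater: 1739.6(T − 64.9)
2117.1 T = 112903 − 32066 = 80836
T ≈ 38.18 °C. Since T > 0 °C, the all-ice-melts assumption holds.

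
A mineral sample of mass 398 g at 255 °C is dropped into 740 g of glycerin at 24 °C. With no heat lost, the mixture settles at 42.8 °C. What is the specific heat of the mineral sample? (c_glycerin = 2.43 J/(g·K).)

c ≈ 0.4 J/(g·K)

m_s c (T_s − T_f) = m_glycerin c_glycerin (T_f − T_0):
398×c×(255 − 42.8) = 740×2.43×(42.8 − 24)
84456 c = 33806  ⇒  c ≈ 0.4003 J/(g·K)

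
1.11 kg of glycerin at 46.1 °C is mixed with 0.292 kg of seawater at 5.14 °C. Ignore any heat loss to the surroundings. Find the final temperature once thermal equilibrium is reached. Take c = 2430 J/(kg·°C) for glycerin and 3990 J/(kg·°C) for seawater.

Conservation of energy gives ΣQ = 0:
1.11·2430·(T − 46.1) + 0.292·3990·(T − 5.14) = 0
2697.3(T − 46.1) + 1165.1(T − 5.14) = 0
3862.4 T = 130334
T = 130334 / 3862.4 = 33.7 °C

T_f ≈ 33.7 °C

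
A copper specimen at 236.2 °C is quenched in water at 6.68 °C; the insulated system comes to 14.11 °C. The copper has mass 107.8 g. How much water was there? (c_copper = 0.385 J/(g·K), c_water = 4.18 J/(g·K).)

m ≈ 297 g

|Q_copper| = |Q_water|:
107.8·0.385·(236.2 − 14.11) = m·4.18·(14.11 − 6.68)
31.06 m = 9217.4  ⇒  m ≈ 296.8 g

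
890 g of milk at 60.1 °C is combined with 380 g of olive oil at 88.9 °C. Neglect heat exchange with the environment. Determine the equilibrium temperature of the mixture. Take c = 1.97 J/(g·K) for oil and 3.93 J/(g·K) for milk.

T_f ≈ 65.2 °C

Net heat exchanged in the isolated system is zero:
380×1.97×(T − 88.9) + 890×3.93×(T − 60.1) = 0
748.6(T − 88.9) + 3497.7(T − 60.1) = 0
(748.6 + 3497.7) T = 748.6×88.9 + 3497.7×60.1
T ≈ 65.18 °C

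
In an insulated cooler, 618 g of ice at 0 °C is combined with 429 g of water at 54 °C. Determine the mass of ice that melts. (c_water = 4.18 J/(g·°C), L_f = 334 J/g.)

Heat available from the water dropping to 0 °C: 429·4.18·54 = 96834 J.
To melt every bit of ice: 618·334 = 206412 J.
Since 96834 < 206412 J, not all the ice melts; equilibrium is at 0 °C.
m_melted·334 = 96834  ⇒  m_melted ≈ 289.9 g.

m_melted ≈ 290 g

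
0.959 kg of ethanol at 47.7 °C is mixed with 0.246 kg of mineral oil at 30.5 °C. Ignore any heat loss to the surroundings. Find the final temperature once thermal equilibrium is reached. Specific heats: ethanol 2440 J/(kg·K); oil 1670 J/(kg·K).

T_f ≈ 45.1 °C

T_f is the heat-capacity-weighted average of the initial temperatures:
T_f = (2340·47.7 + 410.82·30.5) / (2340 + 410.82)
    = 124146 / 2750.8 ≈ 45.13 °C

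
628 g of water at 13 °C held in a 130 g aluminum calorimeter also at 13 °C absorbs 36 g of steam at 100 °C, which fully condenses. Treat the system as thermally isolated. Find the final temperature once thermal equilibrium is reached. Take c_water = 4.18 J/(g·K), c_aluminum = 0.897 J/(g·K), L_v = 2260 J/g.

T_f ≈ 45.7 °C

Net heat exchanged in the isolated system is zero:
steam→water at 100 °C releases m L_v = 36×2260 = 81360; condensed water 100 °C→T: 150.48(T − 100); water warms: 628×4.18×(T − 13) = 2625(T − 13); aluminum cup: 130×0.897×(T − 13) = 116.61(T − 13)
2892.1 T = 81360 + 15048 + 35641 = 132049
T ≈ 45.66 °C (< 100 °C, so full condensation is consistent).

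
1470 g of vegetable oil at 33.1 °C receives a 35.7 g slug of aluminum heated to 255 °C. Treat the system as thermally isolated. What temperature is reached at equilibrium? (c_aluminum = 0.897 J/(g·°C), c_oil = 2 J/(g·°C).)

T_f ≈ 35.5 °C

Taking heat into each body as positive, Σ m c ΔT = 0:
35.7·0.897·(T − 255) + 1470·2·(T − 33.1) = 0
2972 T = 105480
T ≈ 35.49 °C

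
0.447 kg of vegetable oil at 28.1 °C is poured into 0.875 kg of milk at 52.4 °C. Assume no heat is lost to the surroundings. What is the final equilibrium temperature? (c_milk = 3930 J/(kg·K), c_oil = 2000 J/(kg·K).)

T_f ≈ 47.4 °C

Conservation of energy gives ΣQ = 0:
0.875·3930·(T − 52.4) + 0.447·2000·(T − 28.1) = 0
3438.8(T − 52.4) + 894(T − 28.1) = 0
4332.8 T = 205312
T = 205312 / 4332.8 = 47.4 °C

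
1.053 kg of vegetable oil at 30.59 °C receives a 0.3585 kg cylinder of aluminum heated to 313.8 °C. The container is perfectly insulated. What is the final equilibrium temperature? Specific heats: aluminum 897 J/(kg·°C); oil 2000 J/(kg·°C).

T_f ≈ 68.1 °C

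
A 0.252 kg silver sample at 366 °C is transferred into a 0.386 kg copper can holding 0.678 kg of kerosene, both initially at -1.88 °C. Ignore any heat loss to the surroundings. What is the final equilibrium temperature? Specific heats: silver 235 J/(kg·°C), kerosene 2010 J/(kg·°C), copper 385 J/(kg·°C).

Setting the total heat transfer to zero:
0.252*235*(T − 366) + 0.678*2010*(T − (-1.88)) + 0.386*385*(T − (-1.88)) = 0
(59.22 + 1362.8 + 148.61) T = 59.22*366 + 1362.8*(-1.88) + 148.61*(-1.88)
T = 18833 / 1570.6 = 12 °C

T_f ≈ 12.0 °C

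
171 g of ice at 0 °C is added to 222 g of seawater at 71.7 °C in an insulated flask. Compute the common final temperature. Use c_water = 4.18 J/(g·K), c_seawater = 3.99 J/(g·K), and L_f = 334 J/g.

Energy balance with sensible and latent terms:
latent heat to melt: 171×334 = 57114
  warm the meltwater: 714.78 T
  seawater cools: 222×3.99×(T − 71.7) = 885.78(T − 71.7)
1600.6 T = 63510 − 57114 = 6396.4
T ≈ 4.00 °C — above 0 °C, consistent with complete melting.

T_f ≈ 4.0 °C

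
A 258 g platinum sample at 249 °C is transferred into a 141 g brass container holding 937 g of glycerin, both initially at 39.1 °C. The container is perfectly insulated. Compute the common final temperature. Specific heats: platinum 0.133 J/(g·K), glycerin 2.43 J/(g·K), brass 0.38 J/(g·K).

T_f ≈ 42.1 °C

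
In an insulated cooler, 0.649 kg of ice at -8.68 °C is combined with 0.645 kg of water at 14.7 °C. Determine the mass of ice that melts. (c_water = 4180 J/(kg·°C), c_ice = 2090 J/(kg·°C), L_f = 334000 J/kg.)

m_melted ≈ 0.0834 kg

Heat available from the water dropping to 0 °C: 0.645×4180×14.7 = 39633 J.
Warming the ice to 0 °C takes 0.649×2090×8.68 = 11774 J, leaving 27859 J for melting.
To melt every bit of ice: 0.649×334000 = 216766 J.
That's not enough to melt it all — equilibrium is at 0 °C with ice remaining.
m_melted×334000 = 27859  ⇒  m_melted ≈ 0.08341 kg.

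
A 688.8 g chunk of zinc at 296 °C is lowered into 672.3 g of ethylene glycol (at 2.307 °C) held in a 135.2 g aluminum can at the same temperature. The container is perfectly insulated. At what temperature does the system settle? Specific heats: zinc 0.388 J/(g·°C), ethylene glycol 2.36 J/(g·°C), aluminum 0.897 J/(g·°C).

T_f ≈ 42.0 °C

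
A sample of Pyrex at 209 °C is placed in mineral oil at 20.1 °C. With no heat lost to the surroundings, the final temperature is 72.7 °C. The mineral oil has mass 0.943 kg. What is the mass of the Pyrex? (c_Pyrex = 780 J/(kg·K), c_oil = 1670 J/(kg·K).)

m ≈ 0.779 kg

Heat lost by the Pyrex = heat gained by the oil:
m×780×(209 − 72.7) = 0.943×1670×(72.7 − 20.1)
106314 m = 82835  ⇒  m ≈ 0.7792 kg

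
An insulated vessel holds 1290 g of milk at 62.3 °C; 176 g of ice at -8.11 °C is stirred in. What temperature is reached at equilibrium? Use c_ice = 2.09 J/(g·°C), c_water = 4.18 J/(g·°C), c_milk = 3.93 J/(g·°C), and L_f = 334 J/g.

T_f ≈ 43.8 °C

Energy balance with sensible and latent terms:
warm ice to 0 °C: 176·2.09·(0 − (-8.11)) = 2983.2
  fusion: m_ice L_f = 176·334 = 58784
  warm the meltwater: 735.68 T
  milk: 5069.7(T − 62.3)
5805.4 T = 315842 − 61767 = 254075
T ≈ 43.77 °C (positive, so assuming full melt was valid).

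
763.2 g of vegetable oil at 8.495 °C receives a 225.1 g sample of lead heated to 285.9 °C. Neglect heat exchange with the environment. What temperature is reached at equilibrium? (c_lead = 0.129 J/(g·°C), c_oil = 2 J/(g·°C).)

T_f ≈ 13.7 °C

T_f = Σ m_i c_i T_i / Σ m_i c_i:
T_f = (29.04×285.9 + 1526.4×8.495) / (29.04 + 1526.4)
    = 21269 / 1555.4 ≈ 13.67 °C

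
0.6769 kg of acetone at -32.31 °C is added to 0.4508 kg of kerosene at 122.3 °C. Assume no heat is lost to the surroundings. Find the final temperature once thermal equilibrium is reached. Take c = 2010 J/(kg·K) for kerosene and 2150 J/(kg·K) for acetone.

Net heat exchanged in the isolated system is zero:
0.4508·2010·(T − 122.3) + 0.6769·2150·(T − (-32.31)) = 0
2361.4 T = 63795
T ≈ 27.02 °C

T_f ≈ 27.0 °C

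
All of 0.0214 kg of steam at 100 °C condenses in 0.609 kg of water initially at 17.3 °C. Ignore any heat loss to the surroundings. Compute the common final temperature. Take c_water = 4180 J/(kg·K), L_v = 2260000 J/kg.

Energy conservation, ΣQ = 0:
steam→water at 100 °C releases m L_v = 0.0214·2260000 = 48364; condensed water 100 °C→T: 89.45(T − 100); original water: 2545.6(T − 17.3)
2635.1 T = 48364 + 8945.2 + 44039 = 101348
T ≈ 38.46 °C (< 100 °C, so full condensation is consistent).

T_f ≈ 38.5 °C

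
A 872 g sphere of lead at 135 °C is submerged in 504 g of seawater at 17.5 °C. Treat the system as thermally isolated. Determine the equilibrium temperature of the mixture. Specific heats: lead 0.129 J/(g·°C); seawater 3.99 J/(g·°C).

T_f ≈ 23.7 °C

|Q_lead| = |Q_seawater|:
872×0.129×(135 − T) = 504×3.99×(T − 17.5)
112.49(135 − T) = 2011(T − 17.5)
2123.4 T = 50378  ⇒  T ≈ 23.72 °C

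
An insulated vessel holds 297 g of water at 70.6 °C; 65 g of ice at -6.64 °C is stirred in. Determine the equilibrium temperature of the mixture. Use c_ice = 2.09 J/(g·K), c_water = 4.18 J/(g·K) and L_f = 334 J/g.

Energy balance with sensible and latent terms:
warm ice to 0 °C: 65×2.09×(0 − (-6.64)) = 902.04
  fusion: m_ice L_f = 65×334 = 21710
  meltwater 0→T: 65×4.18×T = 271.7 T
  water cools: 297×4.18×(T − 70.6) = 1241.5(T − 70.6)
1513.2 T = 87647 − 22612 = 65035
T ≈ 42.98 °C (positive, so assuming full melt was valid).

T_f ≈ 43.0 °C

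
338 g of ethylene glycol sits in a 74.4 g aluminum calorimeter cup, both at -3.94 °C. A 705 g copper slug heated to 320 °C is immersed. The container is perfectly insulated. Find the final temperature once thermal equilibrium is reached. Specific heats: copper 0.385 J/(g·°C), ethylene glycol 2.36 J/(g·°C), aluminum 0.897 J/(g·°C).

T_f ≈ 73.5 °C

Let T be the final temperature. ΣQ_i = 0:
705*0.385*(T − 320) + 338*2.36*(T − (-3.94)) + 74.4*0.897*(T − (-3.94)) = 0
271.43(T − 320) + 797.68(T − (-3.94)) + 66.74(T − (-3.94)) = 0
(271.43 + 797.68 + 66.74) T = 271.43*320 + 797.68*(-3.94) + 66.74*(-3.94)
T = 83450/1135.8 ≈ 73.47 °C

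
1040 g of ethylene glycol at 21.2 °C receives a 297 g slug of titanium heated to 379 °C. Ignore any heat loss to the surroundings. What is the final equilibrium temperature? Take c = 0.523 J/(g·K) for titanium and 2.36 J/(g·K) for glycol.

T_f ≈ 42.5 °C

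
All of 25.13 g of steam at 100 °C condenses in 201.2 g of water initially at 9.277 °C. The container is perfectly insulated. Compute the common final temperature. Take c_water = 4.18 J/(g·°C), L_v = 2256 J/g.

T_f ≈ 79.3 °C

Energy balance with sensible and latent terms:
steam→water at 100 °C releases m L_v = 25.13×2256 = 56693
  condensate cools 100→T: 25.13×4.18×(T − 100) = 105.04(T − 100)
  water warms: 201.2×4.18×(T − 9.277) = 841.02(T − 9.277)
946.06 T = 56693 + 10504 + 7802.1 = 75000
T ≈ 79.28 °C (< 100 °C, so full condensation is consistent).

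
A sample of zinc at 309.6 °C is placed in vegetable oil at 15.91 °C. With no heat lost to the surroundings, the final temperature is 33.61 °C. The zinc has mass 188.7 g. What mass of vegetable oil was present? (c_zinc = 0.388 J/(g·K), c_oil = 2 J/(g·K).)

m ≈ 571 g

|Q_zinc| = |Q_oil|:
188.7×0.388×(309.6 − 33.61) = m×2×(33.61 − 15.91)
35.4 m = 20207  ⇒  m ≈ 570.8 g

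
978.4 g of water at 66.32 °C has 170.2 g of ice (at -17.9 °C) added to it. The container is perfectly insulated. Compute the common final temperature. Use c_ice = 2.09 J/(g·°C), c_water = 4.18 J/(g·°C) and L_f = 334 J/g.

Taking heat into each body as positive, Σ m c ΔT = 0:
ice -17.9→0 °C: 170.2·2.09·17.9 = 6367.4
  latent heat to melt: 170.2·334 = 56847
  warm the meltwater: 711.44 T
  water: 4089.7(T − 66.32)
4801.1 T = 271230 − 63214 = 208016
T ≈ 43.33 °C (positive, so assuming full melt was valid).

T_f ≈ 43.3 °C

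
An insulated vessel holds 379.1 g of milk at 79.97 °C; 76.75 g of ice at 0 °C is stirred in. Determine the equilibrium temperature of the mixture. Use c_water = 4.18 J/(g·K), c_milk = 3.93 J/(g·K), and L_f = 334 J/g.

T_f ≈ 51.6 °C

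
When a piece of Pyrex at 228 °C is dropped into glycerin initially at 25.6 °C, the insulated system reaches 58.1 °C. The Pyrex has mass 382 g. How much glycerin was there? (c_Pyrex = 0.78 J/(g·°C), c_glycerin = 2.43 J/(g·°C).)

Heat gained plus heat lost sum to zero:
382·0.78·(58.1 − 228) + m·2.43·(58.1 − 25.6) = 0
78.98 m = 50623
m = 50623/78.98 ≈ 641 g

m ≈ 641 g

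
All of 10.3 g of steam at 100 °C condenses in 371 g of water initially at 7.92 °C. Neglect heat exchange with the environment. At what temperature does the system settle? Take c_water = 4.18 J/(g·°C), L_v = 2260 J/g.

Setting the total heat transfer to zero:
steam→water at 100 °C releases m L_v = 10.3·2260 = 23278; condensate cools 100→T: 10.3·4.18·(T − 100) = 43.05(T − 100); original water: 1550.8(T − 7.92)
1593.8 T = 23278 + 4305.4 + 12282 = 39866
T ≈ 25.01 °C (< 100 °C, so full condensation is consistent).

T_f ≈ 25.0 °C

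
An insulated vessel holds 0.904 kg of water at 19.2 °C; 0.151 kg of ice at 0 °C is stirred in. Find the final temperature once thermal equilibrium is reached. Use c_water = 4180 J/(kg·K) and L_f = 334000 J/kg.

T_f ≈ 5.0 °C

Taking heat into each body as positive, Σ m c ΔT = 0:
latent heat to melt: 0.151×334000 = 50434; warm the meltwater: 631.18 T; water: 3778.7(T − 19.2)
4409.9 T = 72551 − 50434 = 22117
T ≈ 5.02 °C. Since T > 0 °C, the all-ice-melts assumption holds.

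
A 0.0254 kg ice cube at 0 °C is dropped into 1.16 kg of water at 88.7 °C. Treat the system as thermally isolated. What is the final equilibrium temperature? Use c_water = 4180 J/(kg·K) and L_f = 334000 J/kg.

T_f ≈ 85.1 °C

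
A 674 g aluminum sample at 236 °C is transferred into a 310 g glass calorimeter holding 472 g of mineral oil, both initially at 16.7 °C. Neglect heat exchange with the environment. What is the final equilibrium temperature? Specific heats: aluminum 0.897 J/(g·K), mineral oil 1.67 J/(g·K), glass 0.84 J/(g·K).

T_f ≈ 96.9 °C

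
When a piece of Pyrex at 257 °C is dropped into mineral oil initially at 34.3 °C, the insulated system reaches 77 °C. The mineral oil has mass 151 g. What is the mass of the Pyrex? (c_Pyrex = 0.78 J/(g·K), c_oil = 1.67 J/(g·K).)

m ≈ 76.7 g

Heat lost by the Pyrex = heat gained by the oil:
m·0.78·(257 − 77) = 151·1.67·(77 − 34.3)
140.4 m = 10768  ⇒  m ≈ 76.69 g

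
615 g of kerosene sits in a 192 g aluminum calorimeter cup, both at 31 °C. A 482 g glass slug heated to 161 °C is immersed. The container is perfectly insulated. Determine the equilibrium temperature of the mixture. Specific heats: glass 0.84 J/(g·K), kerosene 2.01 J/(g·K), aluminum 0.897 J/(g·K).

T_f ≈ 60.0 °C

Taking heat into each body as positive, Σ m c ΔT = 0:
482·0.84·(T − 161) + 615·2.01·(T − 31) + 192·0.897·(T − 31) = 0
404.88(T − 161) + 1236.1(T − 31) + 172.22(T − 31) = 0
(404.88 + 1236.1 + 172.22) T = 404.88·161 + 1236.1·31 + 172.22·31
T ≈ 60.03 °C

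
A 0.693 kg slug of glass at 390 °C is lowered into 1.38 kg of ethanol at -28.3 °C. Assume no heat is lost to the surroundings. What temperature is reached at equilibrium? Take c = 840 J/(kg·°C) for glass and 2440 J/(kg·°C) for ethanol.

Set heat shed by the hot body equal to heat absorbed by the cold body:
0.693×840×(390 − T) = 1.38×2440×(T − (-28.3))
582.12(390 − T) = 3367.2(T − (-28.3))
3949.3 T = 131735  ⇒  T ≈ 33.36 °C

T_f ≈ 33.4 °C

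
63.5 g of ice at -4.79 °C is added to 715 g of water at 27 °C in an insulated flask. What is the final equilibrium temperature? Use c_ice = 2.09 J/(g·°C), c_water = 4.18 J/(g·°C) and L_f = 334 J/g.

T_f ≈ 18.1 °C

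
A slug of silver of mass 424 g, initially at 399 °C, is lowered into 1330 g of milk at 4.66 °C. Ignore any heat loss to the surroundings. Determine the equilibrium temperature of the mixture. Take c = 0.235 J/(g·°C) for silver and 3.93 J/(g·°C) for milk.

With ΣQ=0 the equilibrium temperature is the m·c-weighted mean:
T_f = (99.64*399 + 5226.9*4.66) / (99.64 + 5226.9)
    = 64114 / 5326.5 ≈ 12.04 °C

T_f ≈ 12.0 °C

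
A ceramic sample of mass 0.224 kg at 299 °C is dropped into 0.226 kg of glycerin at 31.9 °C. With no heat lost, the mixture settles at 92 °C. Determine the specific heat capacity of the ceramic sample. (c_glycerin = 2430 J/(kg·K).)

c ≈ 712 J/(kg·K)

Heat lost by the ceramic sample = heat gained by the glycerin:
0.224·c·(299 − 92) = 0.226·2430·(92 − 31.9)
46.37 c = 33006  ⇒  c ≈ 711.8 J/(kg·K)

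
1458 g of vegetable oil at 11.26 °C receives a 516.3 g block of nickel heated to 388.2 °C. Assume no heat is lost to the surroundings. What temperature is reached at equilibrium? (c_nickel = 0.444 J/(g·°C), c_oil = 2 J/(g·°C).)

T_f ≈ 38.7 °C

Net heat exchanged in the isolated system is zero:
516.3*0.444*(T − 388.2) + 1458*2*(T − 11.26) = 0
(229.24 + 2916) T = 229.24*388.2 + 2916*11.26
T = 121824/3145.2 ≈ 38.73 °C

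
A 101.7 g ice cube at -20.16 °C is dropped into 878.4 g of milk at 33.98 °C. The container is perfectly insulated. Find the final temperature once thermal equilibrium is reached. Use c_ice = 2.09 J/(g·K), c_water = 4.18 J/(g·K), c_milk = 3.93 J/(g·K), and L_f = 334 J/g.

T_f ≈ 20.4 °C

Setting the total heat transfer to zero:
ice -20.16→0 °C: 101.7·2.09·20.16 = 4285.1
  fusion: m_ice L_f = 101.7·334 = 33968
  warm the meltwater: 425.11 T
  milk cools: 878.4·3.93·(T − 33.98) = 3452.1(T − 33.98)
3877.2 T = 117303 − 38253 = 79050
T ≈ 20.39 °C (positive, so assuming full melt was valid).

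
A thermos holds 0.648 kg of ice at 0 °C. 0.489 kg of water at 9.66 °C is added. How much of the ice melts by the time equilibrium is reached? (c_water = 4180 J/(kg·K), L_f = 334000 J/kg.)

Water can give up m c ΔT = 0.489·4180·9.66 = 19745 J before reaching 0 °C.
To melt every bit of ice: 0.648·334000 = 216432 J.
Since 19745 < 216432 J, not all the ice melts; equilibrium is at 0 °C.
m_melt = 19745 / L_f = 0.05912 kg.

m_melted ≈ 0.0591 kg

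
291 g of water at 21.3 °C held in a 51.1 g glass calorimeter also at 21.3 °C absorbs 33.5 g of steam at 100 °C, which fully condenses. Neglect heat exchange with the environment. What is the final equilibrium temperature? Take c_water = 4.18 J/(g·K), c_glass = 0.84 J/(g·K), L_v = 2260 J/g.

Energy balance with sensible and latent terms:
latent heat released on condensation: 33.5×2260 = 75710; condensed water 100 °C→T: 140.03(T − 100); water warms: 291×4.18×(T − 21.3) = 1216.4(T − 21.3); cup: 42.92(T − 21.3)
1399.3 T = 75710 + 14003 + 26823 = 116536
T ≈ 83.28 °C — below 100 °C, confirming all the steam condensed.

T_f ≈ 83.3 °C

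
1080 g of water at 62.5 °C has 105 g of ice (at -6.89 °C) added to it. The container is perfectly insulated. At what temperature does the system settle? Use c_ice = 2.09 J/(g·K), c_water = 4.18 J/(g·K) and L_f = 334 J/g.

T_f ≈ 49.6 °C

Sum of m c ΔT and latent-heat terms is zero:
warm ice to 0 °C: 105×2.09×(0 − (-6.89)) = 1512; fusion: m_ice L_f = 105×334 = 35070; meltwater 0→T: 105×4.18×T = 438.9 T; water: 4514.4(T − 62.5)
4953.3 T = 282150 − 36582 = 245568
T ≈ 49.58 °C (positive, so assuming full melt was valid).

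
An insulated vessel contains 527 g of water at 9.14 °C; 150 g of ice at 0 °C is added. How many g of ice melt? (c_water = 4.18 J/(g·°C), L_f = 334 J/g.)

m_melted ≈ 60.3 g

Heat available from the water dropping to 0 °C: 527×4.18×9.14 = 20134 J.
Fully melting the ice requires m_ice L_f = 150×334 = 50100 J.
20134 J < 50100 J, so only part of the ice melts and the system sits at 0 °C.
m_melt = 20134 / L_f = 60.28 g.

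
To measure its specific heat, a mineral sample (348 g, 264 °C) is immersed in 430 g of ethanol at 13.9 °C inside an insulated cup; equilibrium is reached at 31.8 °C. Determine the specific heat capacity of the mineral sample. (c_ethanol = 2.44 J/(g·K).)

Setting the total heat transfer to zero:
348×c×(31.8 − 264) + 430×2.44×(31.8 − 13.9) = 0
-80806 c = -18781
c = -18781/-80806 ≈ 0.2324 J/(g·K)

c ≈ 0.232 J/(g·K)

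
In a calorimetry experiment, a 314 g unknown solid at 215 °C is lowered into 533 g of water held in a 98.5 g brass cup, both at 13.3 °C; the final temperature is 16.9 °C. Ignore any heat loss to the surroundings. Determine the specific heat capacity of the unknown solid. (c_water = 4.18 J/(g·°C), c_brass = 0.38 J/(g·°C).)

c ≈ 0.131 J/(g·°C)

Conservation of energy gives ΣQ = 0:
314×c×(16.9 − 215) + 533×4.18×(16.9 − 13.3) + 98.5×0.38×(16.9 − 13.3) = 0
-62203 c = -8155.3
c = -8155.3/-62203 ≈ 0.1311 J/(g·°C)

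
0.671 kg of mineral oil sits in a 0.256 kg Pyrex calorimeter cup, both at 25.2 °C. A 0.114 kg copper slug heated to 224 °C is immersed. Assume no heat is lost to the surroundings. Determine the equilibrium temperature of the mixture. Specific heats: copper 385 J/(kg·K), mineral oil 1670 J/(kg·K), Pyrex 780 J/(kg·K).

Let T be the final temperature. ΣQ_i = 0:
0.114×385×(T − 224) + 0.671×1670×(T − 25.2) + 0.256×780×(T − 25.2) = 0
43.89(T − 224) + 1120.6(T − 25.2) + 199.68(T − 25.2) = 0
1364.1 T = 43102
T = 43102/1364.1 ≈ 31.60 °C

T_f ≈ 31.6 °C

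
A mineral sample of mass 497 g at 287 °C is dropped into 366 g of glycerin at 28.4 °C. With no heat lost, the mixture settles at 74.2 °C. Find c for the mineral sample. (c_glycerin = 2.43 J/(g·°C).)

Setting the total heat transfer to zero:
497×c×(74.2 − 287) + 366×2.43×(74.2 − 28.4) = 0
-105762 c = -40734
c = -40734/-105762 ≈ 0.3851 J/(g·°C)

c ≈ 0.385 J/(g·°C)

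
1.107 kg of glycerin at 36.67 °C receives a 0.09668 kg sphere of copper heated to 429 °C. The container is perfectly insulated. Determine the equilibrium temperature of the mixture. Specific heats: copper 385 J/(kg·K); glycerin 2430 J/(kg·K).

Net heat exchanged in the isolated system is zero:
0.09668×385×(T − 429) + 1.107×2430×(T − 36.67) = 0
37.22(T − 429) + 2690(T − 36.67) = 0
2727.2 T = 114611
T = 114611 / 2727.2 = 42 °C

T_f ≈ 42.0 °C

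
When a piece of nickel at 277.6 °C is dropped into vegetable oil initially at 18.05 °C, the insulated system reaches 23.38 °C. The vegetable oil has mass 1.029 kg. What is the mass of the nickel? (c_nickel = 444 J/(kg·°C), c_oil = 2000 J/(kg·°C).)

Heat lost by the nickel = heat gained by the oil:
m·444·(277.6 − 23.38) = 1.029·2000·(23.38 − 18.05)
112874 m = 10969  ⇒  m ≈ 0.09718 kg

m ≈ 0.0972 kg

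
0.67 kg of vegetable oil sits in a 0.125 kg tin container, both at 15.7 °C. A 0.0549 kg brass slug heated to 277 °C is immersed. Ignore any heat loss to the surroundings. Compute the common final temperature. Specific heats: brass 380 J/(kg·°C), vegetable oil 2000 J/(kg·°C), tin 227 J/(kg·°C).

Heat gained plus heat lost sum to zero:
0.0549*380*(T − 277) + 0.67*2000*(T − 15.7) + 0.125*227*(T − 15.7) = 0
20.86(T − 277) + 1340(T − 15.7) + 28.38(T − 15.7) = 0
1389.2 T = 27262
T = 27262/1389.2 ≈ 19.62 °C

T_f ≈ 19.6 °C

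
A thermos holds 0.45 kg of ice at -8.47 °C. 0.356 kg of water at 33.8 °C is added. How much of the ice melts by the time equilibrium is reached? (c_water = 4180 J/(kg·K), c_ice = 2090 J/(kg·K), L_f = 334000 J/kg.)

m_melted ≈ 0.127 kg

Water can give up m c ΔT = 0.356·4180·33.8 = 50297 J before reaching 0 °C.
Warming the ice to 0 °C takes 0.45·2090·8.47 = 7966 J, leaving 42331 J for melting.
Fully melting the ice requires m_ice L_f = 0.45·334000 = 150300 J.
42331 J < 150300 J, so only part of the ice melts and the system sits at 0 °C.
m_melt = 42331 / L_f = 0.1267 kg.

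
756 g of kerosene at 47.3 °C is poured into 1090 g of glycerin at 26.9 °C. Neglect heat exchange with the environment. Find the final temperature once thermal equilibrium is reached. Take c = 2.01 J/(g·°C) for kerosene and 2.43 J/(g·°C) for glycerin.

T_f ≈ 34.3 °C

Net heat exchanged in the isolated system is zero:
756*2.01*(T − 47.3) + 1090*2.43*(T − 26.9) = 0
4168.3 T = 143125
T ≈ 34.34 °C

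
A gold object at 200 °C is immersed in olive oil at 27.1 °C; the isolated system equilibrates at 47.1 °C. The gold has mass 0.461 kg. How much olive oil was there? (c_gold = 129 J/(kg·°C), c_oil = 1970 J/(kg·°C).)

m ≈ 0.231 kg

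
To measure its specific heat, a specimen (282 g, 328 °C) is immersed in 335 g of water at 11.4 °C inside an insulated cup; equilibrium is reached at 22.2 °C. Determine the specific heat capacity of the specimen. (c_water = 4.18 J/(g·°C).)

Setting the total heat transfer to zero:
282×c×(22.2 − 328) + 335×4.18×(22.2 − 11.4) = 0
-86236 c = -15123
c = -15123/-86236 ≈ 0.1754 J/(g·°C)

c ≈ 0.175 J/(g·°C)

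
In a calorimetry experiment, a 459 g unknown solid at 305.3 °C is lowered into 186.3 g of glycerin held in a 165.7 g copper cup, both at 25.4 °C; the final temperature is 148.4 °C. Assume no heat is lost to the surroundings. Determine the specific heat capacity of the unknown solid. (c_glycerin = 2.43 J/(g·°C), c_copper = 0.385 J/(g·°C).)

c ≈ 0.882 J/(g·°C)

Taking heat into each body as positive, Σ m c ΔT = 0:
459·c·(148.4 − 305.3) + 186.3·2.43·(148.4 − 25.4) + 165.7·0.385·(148.4 − 25.4) = 0
-72017 c = -63530
c = -63530/-72017 ≈ 0.8822 J/(g·°C)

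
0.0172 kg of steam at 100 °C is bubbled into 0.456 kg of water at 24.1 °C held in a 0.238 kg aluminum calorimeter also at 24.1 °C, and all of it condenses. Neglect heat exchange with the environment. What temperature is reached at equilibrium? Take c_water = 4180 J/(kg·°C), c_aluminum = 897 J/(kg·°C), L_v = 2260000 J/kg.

T_f ≈ 44.3 °C

Net heat exchanged in the isolated system is zero:
steam→water at 100 °C releases m L_v = 0.0172×2260000 = 38872
  condensed water 100 °C→T: 71.9(T − 100)
  original water: 1906.1(T − 24.1)
  cup: 213.49(T − 24.1)
2191.5 T = 38872 + 7189.6 + 51082 = 97143
T ≈ 44.33 °C — below 100 °C, confirming all the steam condensed.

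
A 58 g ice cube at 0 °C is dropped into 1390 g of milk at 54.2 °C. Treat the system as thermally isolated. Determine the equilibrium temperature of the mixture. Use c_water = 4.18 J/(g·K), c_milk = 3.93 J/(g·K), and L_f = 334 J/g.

T_f ≈ 48.5 °C

Taking heat into each body as positive, Σ m c ΔT = 0:
latent heat to melt: 58·334 = 19372
  meltwater 0→T: 58·4.18·T = 242.44 T
  milk cools: 1390·3.93·(T − 54.2) = 5462.7(T − 54.2)
5705.1 T = 296078 − 19372 = 276706
T ≈ 48.50 °C (positive, so assuming full melt was valid).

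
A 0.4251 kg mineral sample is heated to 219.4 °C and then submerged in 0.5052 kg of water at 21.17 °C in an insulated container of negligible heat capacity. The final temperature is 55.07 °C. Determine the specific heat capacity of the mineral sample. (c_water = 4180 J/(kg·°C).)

c ≈ 1020 J/(kg·°C)

Heat lost by the mineral sample = heat gained by the water:
0.4251×c×(219.4 − 55.07) = 0.5052×4180×(55.07 − 21.17)
69.86 c = 71588  ⇒  c ≈ 1025 J/(kg·°C)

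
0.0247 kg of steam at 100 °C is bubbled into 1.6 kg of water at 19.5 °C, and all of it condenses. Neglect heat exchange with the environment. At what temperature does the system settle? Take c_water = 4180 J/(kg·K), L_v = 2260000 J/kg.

T_f ≈ 28.9 °C

Setting the total heat transfer to zero:
latent heat released on condensation: 0.0247×2260000 = 55822; condensed water 100 °C→T: 103.25(T − 100); original water: 6688(T − 19.5)
6791.2 T = 55822 + 10325 + 130416 = 196563
T ≈ 28.94 °C (< 100 °C, so full condensation is consistent).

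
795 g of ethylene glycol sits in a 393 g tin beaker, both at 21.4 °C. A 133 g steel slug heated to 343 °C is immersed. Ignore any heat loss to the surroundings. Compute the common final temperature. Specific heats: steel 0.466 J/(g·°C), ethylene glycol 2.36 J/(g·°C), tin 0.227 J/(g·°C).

T_f ≈ 31.2 °C

Net heat exchanged in the isolated system is zero:
133·0.466·(T − 343) + 795·2.36·(T − 21.4) + 393·0.227·(T − 21.4) = 0
61.98(T − 343) + 1876.2(T − 21.4) + 89.21(T − 21.4) = 0
(61.98 + 1876.2 + 89.21) T = 61.98·343 + 1876.2·21.4 + 89.21·21.4
T ≈ 31.23 °C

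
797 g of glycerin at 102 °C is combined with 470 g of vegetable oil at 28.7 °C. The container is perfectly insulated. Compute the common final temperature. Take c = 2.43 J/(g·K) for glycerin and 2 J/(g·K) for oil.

T_f ≈ 78.0 °C

With ΣQ=0 the equilibrium temperature is the m·c-weighted mean:
T_f = (1936.7×102 + 940×28.7) / (1936.7 + 940)
    = 224522 / 2876.7 ≈ 78.05 °C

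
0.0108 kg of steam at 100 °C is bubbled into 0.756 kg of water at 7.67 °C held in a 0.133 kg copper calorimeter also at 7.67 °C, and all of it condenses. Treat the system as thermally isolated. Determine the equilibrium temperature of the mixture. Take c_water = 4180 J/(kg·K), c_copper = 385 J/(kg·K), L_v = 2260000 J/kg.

T_f ≈ 16.4 °C

Let T be the final temperature. ΣQ_i = 0:
steam→water at 100 °C releases m L_v = 0.0108·2260000 = 24408; condensate cools 100→T: 0.0108·4180·(T − 100) = 45.14(T − 100); original water: 3160.1(T − 7.67); copper cup: 0.133·385·(T − 7.67) = 51.21(T − 7.67)
3256.4 T = 24408 + 4514.4 + 24631 = 53553
T ≈ 16.45 °C (< 100 °C, so full condensation is consistent).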